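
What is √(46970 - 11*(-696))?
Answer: √54626 ≈ 233.72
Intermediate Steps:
√(46970 - 11*(-696)) = √(46970 + 7656) = √54626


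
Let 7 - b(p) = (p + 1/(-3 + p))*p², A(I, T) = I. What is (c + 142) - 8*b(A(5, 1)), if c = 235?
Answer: 1421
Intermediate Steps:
b(p) = 7 - p²*(p + 1/(-3 + p)) (b(p) = 7 - (p + 1/(-3 + p))*p² = 7 - p²*(p + 1/(-3 + p)))
(c + 142) - 8*b(A(5, 1)) = (235 + 142) - 8*(-21 - 1*5² - 1*5⁴ + 3*5³ + 7*5)/(-3 + 5) = 377 - 8*(-21 - 1*25 - 1*625 + 3*125 + 35)/2 = 377 - 4*(-21 - 25 - 625 + 375 + 35) = 377 - 4*(-261) = 377 - 8*(-261/2) = 377 + 1044 = 1421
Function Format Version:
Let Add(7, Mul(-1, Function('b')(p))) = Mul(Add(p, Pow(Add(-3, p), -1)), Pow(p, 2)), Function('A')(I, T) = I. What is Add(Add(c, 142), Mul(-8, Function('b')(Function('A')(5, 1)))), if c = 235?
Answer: 1421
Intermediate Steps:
Function('b')(p) = Add(7, Mul(-1, Pow(p, 2), Add(p, Pow(Add(-3, p), -1)))) (Function('b')(p) = Add(7, Mul(-1, Mul(Add(p, Pow(Add(-3, p), -1)), Pow(p, 2)))) = Add(7, Mul(-1, Mul(Pow(p, 2), Add(p, Pow(Add(-3, p), -1))))) = Add(7, Mul(-1, Pow(p, 2), Add(p, Pow(Add(-3, p), -1)))))
Add(Add(c, 142), Mul(-8, Function('b')(Function('A')(5, 1)))) = Add(Add(235, 142), Mul(-8, Mul(Pow(Add(-3, 5), -1), Add(-21, Mul(-1, Pow(5, 2)), Mul(-1, Pow(5, 4)), Mul(3, Pow(5, 3)), Mul(7, 5))))) = Add(377, Mul(-8, Mul(Pow(2, -1), Add(-21, Mul(-1, 25), Mul(-1, 625), Mul(3, 125), 35)))) = Add(377, Mul(-8, Mul(Rational(1, 2), Add(-21, -25, -625, 375, 35)))) = Add(377, Mul(-8, Mul(Rational(1, 2), -261))) = Add(377, Mul(-8, Rational(-261, 2))) = Add(377, 1044) = 1421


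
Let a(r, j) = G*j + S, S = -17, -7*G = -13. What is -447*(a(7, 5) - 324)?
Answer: 1037934/7 ≈ 1.4828e+5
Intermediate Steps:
G = 13/7 (G = -⅐*(-13) = 13/7 ≈ 1.8571)
a(r, j) = -17 + 13*j/7 (a(r, j) = 13*j/7 - 17 = -17 + 13*j/7)
-447*(a(7, 5) - 324) = -447*((-17 + (13/7)*5) - 324) = -447*((-17 + 65/7) - 324) = -447*(-54/7 - 324) = -447*(-2322/7) = 1037934/7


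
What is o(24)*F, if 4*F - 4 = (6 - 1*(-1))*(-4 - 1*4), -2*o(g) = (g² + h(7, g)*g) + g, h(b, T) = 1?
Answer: 4056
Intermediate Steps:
o(g) = -g - g²/2 (o(g) = -((g² + 1*g) + g)/2 = -((g² + g) + g)/2 = -((g + g²) + g)/2 = -(g² + 2*g)/2 = -g - g²/2)
F = -13 (F = 1 + ((6 - 1*(-1))*(-4 - 1*4))/4 = 1 + ((6 + 1)*(-4 - 4))/4 = 1 + (7*(-8))/4 = 1 + (¼)*(-56) = 1 - 14 = -13)
o(24)*F = -½*24*(2 + 24)*(-13) = -½*24*26*(-13) = -312*(-13) = 4056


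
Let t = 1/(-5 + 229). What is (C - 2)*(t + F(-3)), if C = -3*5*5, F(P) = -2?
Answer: 4917/32 ≈ 153.66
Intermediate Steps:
t = 1/224 ≈ 0.0044643
C = -75 (C = -15*5 = -75)
(C - 2)*(t + F(-3)) = (-75 - 2)*(1/224 - 2) = -77*(-447/224) = 4917/32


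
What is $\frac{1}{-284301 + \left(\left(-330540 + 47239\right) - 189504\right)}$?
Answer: $- \frac{1}{757106} \approx -1.3208 \cdot 10^{-6}$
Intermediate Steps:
$\frac{1}{-284301 + \left(\left(-330540 + 47239\right) - 189504\right)} = \frac{1}{-284301 - 472805} = \frac{1}{-757106} = - \frac{1}{757106}$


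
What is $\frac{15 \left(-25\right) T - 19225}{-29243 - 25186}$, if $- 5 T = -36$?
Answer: $\frac{21925}{54429} \approx 0.40282$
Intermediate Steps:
$T = \frac{36}{5}$ ($T = \left(- \frac{1}{5}\right) \left(-36\right) = \frac{36}{5} \approx 7.2$)
$\frac{15 \left(-25\right) T - 19225}{-29243 - 25186} = \frac{15 \left(-25\right) \frac{36}{5} - 19225}{-29243 - 25186} = \frac{\left(-375\right) \frac{36}{5} - 19225}{-54429} = \left(-2700 - 19225\right) \left(- \frac{1}{54429}\right) = \left(-21925\right) \left(- \frac{1}{54429}\right) = \frac{21925}{54429}$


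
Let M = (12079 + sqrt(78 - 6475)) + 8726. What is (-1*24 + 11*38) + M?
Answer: 21199 + I*sqrt(6397) ≈ 21199.0 + 79.981*I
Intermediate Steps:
M = 20805 + I*sqrt(6397) (M = (12079 + sqrt(-6397)) + 8726 = (12079 + I*sqrt(6397)) + 8726 = 20805 + I*sqrt(6397) ≈ 20805.0 + 79.981*I)
(-1*24 + 11*38) + M = (-1*24 + 11*38) + (20805 + I*sqrt(6397)) = (-24 + 418) + (20805 + I*sqrt(6397)) = 394 + (20805 + I*sqrt(6397)) = 21199 + I*sqrt(6397)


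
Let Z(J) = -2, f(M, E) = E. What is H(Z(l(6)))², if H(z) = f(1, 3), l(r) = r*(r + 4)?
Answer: 9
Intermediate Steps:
l(r) = r*(4 + r)
H(z) = 3
H(Z(l(6)))² = 3² = 9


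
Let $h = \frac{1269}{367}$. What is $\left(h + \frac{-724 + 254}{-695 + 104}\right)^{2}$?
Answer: $\frac{850949055961}{47044308609} \approx 18.088$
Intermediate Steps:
$h = \frac{1269}{367}$ ($h = 1269 \cdot \frac{1}{367} = \frac{1269}{367} \approx 3.4578$)
$\left(h + \frac{-724 + 254}{-695 + 104}\right)^{2} = \left(\frac{1269}{367} + \frac{-724 + 254}{-695 + 104}\right)^{2} = \left(\frac{1269}{367} - \frac{470}{-591}\right)^{2} = \left(\frac{1269}{367} - - \frac{470}{591}\right)^{2} = \left(\frac{1269}{367} + \frac{470}{591}\right)^{2} = \left(\frac{922469}{216897}\right)^{2} = \frac{850949055961}{47044308609}$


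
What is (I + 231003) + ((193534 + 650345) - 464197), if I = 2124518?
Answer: 2735203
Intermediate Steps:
(I + 231003) + ((193534 + 650345) - 464197) = (2124518 + 231003) + ((193534 + 650345) - 464197) = 2355521 + (843879 - 464197) = 2355521 + 379682 = 2735203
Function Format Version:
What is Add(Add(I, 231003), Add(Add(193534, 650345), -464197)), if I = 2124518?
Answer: 2735203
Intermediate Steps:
Add(Add(I, 231003), Add(Add(193534, 650345), -464197)) = Add(Add(2124518, 231003), Add(Add(193534, 650345), -464197)) = Add(2355521, Add(843879, -464197)) = Add(2355521, 379682) = 2735203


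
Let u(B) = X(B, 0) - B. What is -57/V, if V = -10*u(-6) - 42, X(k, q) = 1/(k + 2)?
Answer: 114/199 ≈ 0.57286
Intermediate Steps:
X(k, q) = 1/(2 + k)
u(B) = 1/(2 + B) - B
V = -199/2 (V = -10*(1 - 1*(-6)*(2 - 6))/(2 - 6) - 42 = -10*(1 - 1*(-6)*(-4))/(-4) - 42 = -(-5)*(1 - 24)/2 - 42 = -(-5)*(-23)/2 - 42 = -10*23/4 - 42 = -115/2 - 42 = -199/2 ≈ -99.500)
-57/V = -57/(-199/2) = -57*(-2/199) = 114/199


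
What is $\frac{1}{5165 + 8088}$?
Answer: $\frac{1}{13253} \approx 7.5455 \cdot 10^{-5}$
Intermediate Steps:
$\frac{1}{5165 + 8088} = \frac{1}{13253}$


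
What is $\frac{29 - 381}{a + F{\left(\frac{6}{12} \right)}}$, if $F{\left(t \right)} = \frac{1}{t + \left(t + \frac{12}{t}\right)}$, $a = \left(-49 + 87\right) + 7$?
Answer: $- \frac{4400}{563} \approx -7.8153$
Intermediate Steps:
$a = 45$ ($a = 38 + 7 = 45$)
$F{\left(t \right)} = \frac{1}{2 t + \frac{12}{t}}$
$\frac{29 - 381}{a + F{\left(\frac{6}{12} \right)}} = \frac{29 - 381}{45 + \frac{6 \cdot \frac{1}{12}}{2 \left(6 + \left(\frac{6}{12}\right)^{2}\right)}} = - \frac{352}{45 + \frac{6 \cdot \frac{1}{12}}{2 \left(6 + \left(6 \cdot \frac{1}{12}\right)^{2}\right)}} = - \frac{352}{45 + \frac{1}{2} \cdot \frac{1}{2} \frac{1}{6 + \left(\frac{1}{2}\right)^{2}}} = - \frac{352}{45 + \frac{1}{2} \cdot \frac{1}{2} \frac{1}{6 + \frac{1}{4}}} = - \frac{352}{45 + \frac{1}{2} \cdot \frac{1}{2} \frac{1}{\frac{25}{4}}} = - \frac{352}{45 + \frac{1}{2} \cdot \frac{1}{2} \cdot \frac{4}{25}} = - \frac{352}{45 + \frac{1}{25}} = - \frac{352}{\frac{1126}{25}} = \left(-352\right) \frac{25}{1126} = - \frac{4400}{563}$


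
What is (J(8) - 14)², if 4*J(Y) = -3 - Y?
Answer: 4489/16 ≈ 280.56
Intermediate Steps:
J(Y) = -¾ - Y/4 (J(Y) = (-3 - Y)/4 = -¾ - Y/4)
(J(8) - 14)² = ((-¾ - ¼*8) - 14)² = ((-¾ - 2) - 14)² = (-11/4 - 14)² = (-67/4)² = 4489/16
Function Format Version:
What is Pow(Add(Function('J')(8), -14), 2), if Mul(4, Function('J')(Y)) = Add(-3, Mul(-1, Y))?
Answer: Rational(4489, 16) ≈ 280.56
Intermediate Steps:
Function('J')(Y) = Add(Rational(-3, 4), Mul(Rational(-1, 4), Y)) (Function('J')(Y) = Mul(Rational(1, 4), Add(-3, Mul(-1, Y))) = Add(Rational(-3, 4), Mul(Rational(-1, 4), Y)))
Pow(Add(Function('J')(8), -14), 2) = Pow(Add(Add(Rational(-3, 4), Mul(Rational(-1, 4), 8)), -14), 2) = Pow(Add(Add(Rational(-3, 4), -2), -14), 2) = Pow(Add(Rational(-11, 4), -14), 2) = Pow(Rational(-67, 4), 2) = Rational(4489, 16)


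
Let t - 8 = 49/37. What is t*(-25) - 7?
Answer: -8884/37 ≈ -240.11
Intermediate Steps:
t = 345/37 (t = 8 + 49/37 = 345/37 ≈ 9.3243)
t*(-25) - 7 = (345/37)*(-25) - 7 = -8625/37 - 7 = -8884/37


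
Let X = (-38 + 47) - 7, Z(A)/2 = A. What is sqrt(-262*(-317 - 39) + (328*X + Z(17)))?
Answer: sqrt(93962) ≈ 306.53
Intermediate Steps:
Z(A) = 2*A
X = 2 (X = 9 - 7 = 2)
sqrt(-262*(-317 - 39) + (328*X + Z(17))) = sqrt(-262*(-317 - 39) + (328*2 + 2*17)) = sqrt(-262*(-356) + (656 + 34)) = sqrt(93272 + 690) = sqrt(93962)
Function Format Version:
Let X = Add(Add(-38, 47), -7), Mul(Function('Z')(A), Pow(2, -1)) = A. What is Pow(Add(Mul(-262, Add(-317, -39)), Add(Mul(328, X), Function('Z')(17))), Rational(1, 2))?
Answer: Pow(93962, Rational(1, 2)) ≈ 306.53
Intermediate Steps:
Function('Z')(A) = Mul(2, A)
X = 2 (X = Add(9, -7) = 2)
Pow(Add(Mul(-262, Add(-317, -39)), Add(Mul(328, X), Function('Z')(17))), Rational(1, 2)) = Pow(Add(Mul(-262, Add(-317, -39)), Add(Mul(328, 2), Mul(2, 17))), Rational(1, 2)) = Pow(Add(Mul(-262, -356), Add(656, 34)), Rational(1, 2)) = Pow(Add(93272, 690), Rational(1, 2)) = Pow(93962, Rational(1, 2))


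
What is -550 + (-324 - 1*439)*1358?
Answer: -1036704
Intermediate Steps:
-550 + (-324 - 1*439)*1358 = -550 + (-324 - 439)*1358 = -550 - 763*1358 = -550 - 1036154 = -1036704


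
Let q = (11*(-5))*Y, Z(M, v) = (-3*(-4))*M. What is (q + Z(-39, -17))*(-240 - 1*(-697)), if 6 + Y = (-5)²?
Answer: -691441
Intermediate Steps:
Y = 19 (Y = -6 + (-5)² = -6 + 25 = 19)
Z(M, v) = 12*M
q = -1045 (q = (11*(-5))*19 = -55*19 = -1045)
(q + Z(-39, -17))*(-240 - 1*(-697)) = (-1045 + 12*(-39))*(-240 - 1*(-697)) = (-1045 - 468)*(-240 + 697) = -1513*457 = -691441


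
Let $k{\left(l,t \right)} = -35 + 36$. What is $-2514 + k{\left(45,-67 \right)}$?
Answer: $-2513$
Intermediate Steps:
$k{\left(l,t \right)} = 1$
$-2514 + k{\left(45,-67 \right)} = -2514 + 1 = -2513$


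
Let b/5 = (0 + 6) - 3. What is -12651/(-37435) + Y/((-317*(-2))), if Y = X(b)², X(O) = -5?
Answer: 8956609/23733790 ≈ 0.37738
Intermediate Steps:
b = 15 (b = 5*((0 + 6) - 3) = 5*(6 - 3) = 5*3 = 15)
Y = 25 (Y = (-5)² = 25)
-12651/(-37435) + Y/((-317*(-2))) = -12651/(-37435) + 25/((-317*(-2))) = -12651*(-1/37435) + 25/634 = 12651/37435 + 25*(1/634) = 12651/37435 + 25/634 = 8956609/23733790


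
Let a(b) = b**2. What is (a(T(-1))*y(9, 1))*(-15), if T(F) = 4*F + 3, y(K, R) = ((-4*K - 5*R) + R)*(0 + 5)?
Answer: 3000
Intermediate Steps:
y(K, R) = -20*K - 20*R (y(K, R) = ((-5*R - 4*K) + R)*5 = (-4*K - 4*R)*5 = -20*K - 20*R)
T(F) = 3 + 4*F
(a(T(-1))*y(9, 1))*(-15) = ((3 + 4*(-1))**2*(-20*9 - 20*1))*(-15) = ((3 - 4)**2*(-180 - 20))*(-15) = ((-1)**2*(-200))*(-15) = (1*(-200))*(-15) = -200*(-15) = 3000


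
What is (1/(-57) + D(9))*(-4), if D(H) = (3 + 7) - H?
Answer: -224/57 ≈ -3.9298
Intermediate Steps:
D(H) = 10 - H
(1/(-57) + D(9))*(-4) = (1/(-57) + (10 - 1*9))*(-4) = (-1/57 + (10 - 9))*(-4) = (-1/57 + 1)*(-4) = (56/57)*(-4) = -224/57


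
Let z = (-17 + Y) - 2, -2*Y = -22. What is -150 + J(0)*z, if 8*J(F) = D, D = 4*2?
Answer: -158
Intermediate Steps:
Y = 11 (Y = -½*(-22) = 11)
D = 8
z = -8 (z = (-17 + 11) - 2 = -6 - 2 = -8)
J(F) = 1 (J(F) = (⅛)*8 = 1)
-150 + J(0)*z = -150 + 1*(-8) = -150 - 8 = -158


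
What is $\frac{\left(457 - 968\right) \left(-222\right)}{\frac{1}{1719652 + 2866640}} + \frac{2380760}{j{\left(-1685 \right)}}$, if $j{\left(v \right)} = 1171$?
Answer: $\frac{609245700882704}{1171} \approx 5.2028 \cdot 10^{11}$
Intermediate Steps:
$\frac{\left(457 - 968\right) \left(-222\right)}{\frac{1}{1719652 + 2866640}} + \frac{2380760}{j{\left(-1685 \right)}} = \frac{\left(457 - 968\right) \left(-222\right)}{\frac{1}{1719652 + 2866640}} + \frac{2380760}{1171} = \frac{\left(-511\right) \left(-222\right)}{\frac{1}{4586292}} + 2380760 \cdot \frac{1}{1171} = 113442 \frac{1}{\frac{1}{4586292}} + \frac{2380760}{1171} = 113442 \cdot 4586292 + \frac{2380760}{1171} = 520278137064 + \frac{2380760}{1171} = \frac{609245700882704}{1171}$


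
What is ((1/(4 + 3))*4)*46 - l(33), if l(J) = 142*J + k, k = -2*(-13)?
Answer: -32800/7 ≈ -4685.7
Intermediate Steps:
k = 26
l(J) = 26 + 142*J (l(J) = 142*J + 26 = 26 + 142*J)
((1/(4 + 3))*4)*46 - l(33) = ((1/(4 + 3))*4)*46 - (26 + 142*33) = ((1/7)*4)*46 - (26 + 4686) = ((1*(⅐))*4)*46 - 1*4712 = ((⅐)*4)*46 - 4712 = (4/7)*46 - 4712 = 184/7 - 4712 = -32800/7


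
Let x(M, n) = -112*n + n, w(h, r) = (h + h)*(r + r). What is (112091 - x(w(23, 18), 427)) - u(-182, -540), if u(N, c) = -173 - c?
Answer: 159121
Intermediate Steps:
w(h, r) = 4*h*r (w(h, r) = (2*h)*(2*r) = 4*h*r)
x(M, n) = -111*n
(112091 - x(w(23, 18), 427)) - u(-182, -540) = (112091 - (-111)*427) - (-173 - 1*(-540)) = (112091 - 1*(-47397)) - (-173 + 540) = (112091 + 47397) - 1*367 = 159488 - 367 = 159121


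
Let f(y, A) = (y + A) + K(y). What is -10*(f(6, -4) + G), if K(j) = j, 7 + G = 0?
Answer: -10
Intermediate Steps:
G = -7 (G = -7 + 0 = -7)
f(y, A) = A + 2*y (f(y, A) = (y + A) + y = (A + y) + y = A + 2*y)
-10*(f(6, -4) + G) = -10*((-4 + 2*6) - 7) = -10*((-4 + 12) - 7) = -10*(8 - 7) = -10*1 = -10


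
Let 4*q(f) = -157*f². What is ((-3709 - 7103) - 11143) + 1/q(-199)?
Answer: -136502072939/6217357 ≈ -21955.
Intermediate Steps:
q(f) = -157*f²/4 (q(f) = (-157*f²)/4 = -157*f²/4)
((-3709 - 7103) - 11143) + 1/q(-199) = ((-3709 - 7103) - 11143) + 1/(-157/4*(-199)²) = (-10812 - 11143) + 1/(-157/4*39601) = -21955 + 1/(-6217357/4) = -21955 - 4/6217357 = -136502072939/6217357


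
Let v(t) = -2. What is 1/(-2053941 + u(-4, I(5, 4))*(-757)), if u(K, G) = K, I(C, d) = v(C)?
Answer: -1/2050913 ≈ -4.8759e-7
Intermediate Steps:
I(C, d) = -2
1/(-2053941 + u(-4, I(5, 4))*(-757)) = 1/(-2053941 - 4*(-757)) = 1/(-2053941 + 3028) = 1/(-2050913) = -1/2050913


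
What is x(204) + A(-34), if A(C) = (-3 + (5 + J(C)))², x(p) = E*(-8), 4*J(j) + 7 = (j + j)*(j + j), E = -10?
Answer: 21391905/16 ≈ 1.3370e+6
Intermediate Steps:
J(j) = -7/4 + j² (J(j) = -7/4 + ((j + j)*(j + j))/4 = -7/4 + ((2*j)*(2*j))/4 = -7/4 + (4*j²)/4 = -7/4 + j²)
x(p) = 80 (x(p) = -10*(-8) = 80)
A(C) = (¼ + C²)² (A(C) = (-3 + (5 + (-7/4 + C²)))² = (-3 + (13/4 + C²))² = (¼ + C²)²)
x(204) + A(-34) = 80 + (1 + 4*(-34)²)²/16 = 80 + (1 + 4*1156)²/16 = 80 + (1 + 4624)²/16 = 80 + (1/16)*4625² = 80 + (1/16)*21390625 = 80 + 21390625/16 = 21391905/16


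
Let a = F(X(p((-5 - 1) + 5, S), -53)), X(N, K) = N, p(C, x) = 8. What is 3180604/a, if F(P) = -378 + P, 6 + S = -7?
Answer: -1590302/185 ≈ -8596.2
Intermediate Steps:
S = -13 (S = -6 - 7 = -13)
a = -370 (a = -378 + 8 = -370)
3180604/a = 3180604/(-370) = 3180604*(-1/370) = -1590302/185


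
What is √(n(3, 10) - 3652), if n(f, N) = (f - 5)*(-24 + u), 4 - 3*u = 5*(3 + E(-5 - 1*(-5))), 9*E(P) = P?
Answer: I*√32370/3 ≈ 59.972*I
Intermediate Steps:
E(P) = P/9
u = -11/3 (u = 4/3 - 5*(3 + (-5 - 1*(-5))/9)/3 = 4/3 - 5*(3 + (-5 + 5)/9)/3 = 4/3 - 5*(3 + (⅑)*0)/3 = 4/3 - 5*(3 + 0)/3 = 4/3 - 5*3/3 = 4/3 - ⅓*15 = 4/3 - 5 = -11/3 ≈ -3.6667)
n(f, N) = 415/3 - 83*f/3 (n(f, N) = (f - 5)*(-24 - 11/3) = (-5 + f)*(-83/3) = 415/3 - 83*f/3)
√(n(3, 10) - 3652) = √((415/3 - 83/3*3) - 3652) = √((415/3 - 83) - 3652) = √(166/3 - 3652) = √(-10790/3) = I*√32370/3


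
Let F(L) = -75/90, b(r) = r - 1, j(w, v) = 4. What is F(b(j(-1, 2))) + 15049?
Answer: 90289/6 ≈ 15048.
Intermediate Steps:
b(r) = -1 + r
F(L) = -⅚ (F(L) = -75*1/90 = -⅚)
F(b(j(-1, 2))) + 15049 = -⅚ + 15049 = 90289/6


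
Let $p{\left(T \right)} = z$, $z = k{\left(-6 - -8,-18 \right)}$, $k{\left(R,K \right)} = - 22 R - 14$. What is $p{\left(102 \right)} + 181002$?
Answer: $180944$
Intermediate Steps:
$k{\left(R,K \right)} = -14 - 22 R$
$z = -58$ ($z = -14 - 22 \left(-6 - -8\right) = -14 - 22 \left(-6 + 8\right) = -14 - 44 = -58$)
$p{\left(T \right)} = -58$
$p{\left(102 \right)} + 181002 = -58 + 181002 = 180944$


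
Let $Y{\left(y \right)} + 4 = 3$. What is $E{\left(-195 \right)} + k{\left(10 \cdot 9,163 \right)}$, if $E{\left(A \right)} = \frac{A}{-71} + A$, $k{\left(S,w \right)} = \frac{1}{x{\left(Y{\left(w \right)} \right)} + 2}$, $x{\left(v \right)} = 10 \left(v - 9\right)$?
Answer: $- \frac{1337771}{6958} \approx -192.26$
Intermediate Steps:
$Y{\left(y \right)} = -1$ ($Y{\left(y \right)} = -4 + 3 = -1$)
$x{\left(v \right)} = -90 + 10 v$ ($x{\left(v \right)} = 10 \left(-9 + v\right) = -90 + 10 v$)
$k{\left(S,w \right)} = - \frac{1}{98}$ ($k{\left(S,w \right)} = \frac{1}{\left(-90 + 10 \left(-1\right)\right) + 2} = \frac{1}{\left(-90 - 10\right) + 2} = \frac{1}{-100 + 2} = \frac{1}{-98} = - \frac{1}{98}$)
$E{\left(A \right)} = \frac{70 A}{71}$ ($E{\left(A \right)} = A \left(- \frac{1}{71}\right) + A = - \frac{A}{71} + A = \frac{70 A}{71}$)
$E{\left(-195 \right)} + k{\left(10 \cdot 9,163 \right)} = \frac{70}{71} \left(-195\right) - \frac{1}{98} = - \frac{13650}{71} - \frac{1}{98} = - \frac{1337771}{6958}$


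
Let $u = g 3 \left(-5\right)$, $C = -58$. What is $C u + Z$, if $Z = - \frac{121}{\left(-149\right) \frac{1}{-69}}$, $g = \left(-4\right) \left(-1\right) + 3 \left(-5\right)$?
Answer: $- \frac{1434279}{149} \approx -9626.0$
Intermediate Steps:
$g = -11$ ($g = 4 - 15 = -11$)
$Z = - \frac{8349}{149}$ ($Z = - \frac{121}{\left(-149\right) \left(- \frac{1}{69}\right)} = - \frac{121}{\frac{149}{69}} = \left(-121\right) \frac{69}{149} = - \frac{8349}{149} \approx -56.034$)
$u = 165$ ($u = \left(-11\right) 3 \left(-5\right) = \left(-33\right) \left(-5\right) = 165$)
$C u + Z = \left(-58\right) 165 - \frac{8349}{149} = -9570 - \frac{8349}{149} = - \frac{1434279}{149}$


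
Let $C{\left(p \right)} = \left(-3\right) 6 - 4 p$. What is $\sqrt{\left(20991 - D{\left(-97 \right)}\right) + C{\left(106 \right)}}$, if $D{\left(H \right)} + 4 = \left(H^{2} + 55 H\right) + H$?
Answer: $8 \sqrt{259} \approx 128.75$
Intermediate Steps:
$D{\left(H \right)} = -4 + H^{2} + 56 H$ ($D{\left(H \right)} = -4 + \left(\left(H^{2} + 55 H\right) + H\right) = -4 + \left(H^{2} + 56 H\right) = -4 + H^{2} + 56 H$)
$C{\left(p \right)} = -18 - 4 p$
$\sqrt{\left(20991 - D{\left(-97 \right)}\right) + C{\left(106 \right)}} = \sqrt{\left(20991 - \left(-4 + \left(-97\right)^{2} + 56 \left(-97\right)\right)\right) - 442} = \sqrt{\left(20991 - \left(-4 + 9409 - 5432\right)\right) - 442} = \sqrt{\left(20991 - 3973\right) - 442} = \sqrt{17018 - 442} = \sqrt{16576} = 8 \sqrt{259}$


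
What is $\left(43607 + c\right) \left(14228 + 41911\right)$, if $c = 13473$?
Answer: $3204414120$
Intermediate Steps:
$\left(43607 + c\right) \left(14228 + 41911\right) = \left(43607 + 13473\right) \left(14228 + 41911\right) = 57080 \cdot 56139 = 3204414120$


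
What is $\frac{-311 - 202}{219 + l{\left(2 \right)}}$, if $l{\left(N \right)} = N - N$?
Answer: $- \frac{171}{73} \approx -2.3425$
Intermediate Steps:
$l{\left(N \right)} = 0$
$\frac{-311 - 202}{219 + l{\left(2 \right)}} = \frac{-311 - 202}{219 + 0} = - \frac{513}{219} = \left(-513\right) \frac{1}{219} = - \frac{171}{73}$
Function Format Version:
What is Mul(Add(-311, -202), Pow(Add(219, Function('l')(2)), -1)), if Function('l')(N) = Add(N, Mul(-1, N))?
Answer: Rational(-171, 73) ≈ -2.3425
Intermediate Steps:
Function('l')(N) = 0
Mul(Add(-311, -202), Pow(Add(219, Function('l')(2)), -1)) = Mul(Add(-311, -202), Pow(Add(219, 0), -1)) = Mul(-513, Pow(219, -1)) = Mul(-513, Rational(1, 219)) = Rational(-171, 73)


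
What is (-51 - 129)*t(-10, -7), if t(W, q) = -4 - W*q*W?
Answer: -125280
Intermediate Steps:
t(W, q) = -4 - q*W²
(-51 - 129)*t(-10, -7) = (-51 - 129)*(-4 - 1*(-7)*(-10)²) = -180*(-4 - 1*(-7)*100) = -180*(-4 + 700) = -180*696 = -125280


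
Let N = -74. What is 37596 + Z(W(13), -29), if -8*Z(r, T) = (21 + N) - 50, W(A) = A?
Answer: 300871/8 ≈ 37609.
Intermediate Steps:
Z(r, T) = 103/8 (Z(r, T) = -((21 - 74) - 50)/8 = -(-53 - 50)/8 = -⅛*(-103) = 103/8)
37596 + Z(W(13), -29) = 37596 + 103/8 = 300871/8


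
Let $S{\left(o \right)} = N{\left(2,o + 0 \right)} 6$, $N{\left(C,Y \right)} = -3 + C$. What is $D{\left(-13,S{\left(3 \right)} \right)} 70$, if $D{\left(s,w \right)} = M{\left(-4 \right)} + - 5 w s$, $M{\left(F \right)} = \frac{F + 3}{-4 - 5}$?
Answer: $- \frac{245630}{9} \approx -27292.0$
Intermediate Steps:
$M{\left(F \right)} = - \frac{1}{3} - \frac{F}{9}$ ($M{\left(F \right)} = \frac{3 + F}{-9} = \left(3 + F\right) \left(- \frac{1}{9}\right) = - \frac{1}{3} - \frac{F}{9}$)
$S{\left(o \right)} = -6$ ($S{\left(o \right)} = \left(-3 + 2\right) 6 = \left(-1\right) 6 = -6$)
$D{\left(s,w \right)} = \frac{1}{9} - 5 s w$ ($D{\left(s,w \right)} = \left(- \frac{1}{3} - - \frac{4}{9}\right) + - 5 w s = \left(- \frac{1}{3} + \frac{4}{9}\right) - 5 s w = \frac{1}{9} - 5 s w$)
$D{\left(-13,S{\left(3 \right)} \right)} 70 = \left(\frac{1}{9} - \left(-65\right) \left(-6\right)\right) 70 = \left(\frac{1}{9} - 390\right) 70 = \left(- \frac{3509}{9}\right) 70 = - \frac{245630}{9}$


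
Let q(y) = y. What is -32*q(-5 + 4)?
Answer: 32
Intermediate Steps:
-32*q(-5 + 4) = -32*(-5 + 4) = -32*(-1) = 32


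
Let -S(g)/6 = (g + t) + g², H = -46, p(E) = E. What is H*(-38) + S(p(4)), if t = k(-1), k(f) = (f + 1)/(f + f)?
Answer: 1628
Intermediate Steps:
k(f) = (1 + f)/(2*f) (k(f) = (1 + f)/((2*f)) = (1 + f)*(1/(2*f)) = (1 + f)/(2*f))
t = 0 (t = (½)*(1 - 1)/(-1) = (½)*(-1)*0 = 0)
S(g) = -6*g - 6*g² (S(g) = -6*((g + 0) + g²) = -6*(g + g²) = -6*g - 6*g²)
H*(-38) + S(p(4)) = -46*(-38) + 6*4*(-1 - 1*4) = 1748 + 6*4*(-1 - 4) = 1748 + 6*4*(-5) = 1748 - 120 = 1628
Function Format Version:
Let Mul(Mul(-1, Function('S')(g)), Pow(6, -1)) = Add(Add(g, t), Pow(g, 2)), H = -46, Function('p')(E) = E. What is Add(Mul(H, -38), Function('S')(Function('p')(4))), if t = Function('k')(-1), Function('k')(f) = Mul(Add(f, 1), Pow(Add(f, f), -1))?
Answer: 1628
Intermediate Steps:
Function('k')(f) = Mul(Rational(1, 2), Pow(f, -1), Add(1, f)) (Function('k')(f) = Mul(Add(1, f), Pow(Mul(2, f), -1)) = Mul(Add(1, f), Mul(Rational(1, 2), Pow(f, -1))) = Mul(Rational(1, 2), Pow(f, -1), Add(1, f)))
t = 0 (t = Mul(Rational(1, 2), Pow(-1, -1), Add(1, -1)) = Mul(Rational(1, 2), -1, 0) = 0)
Function('S')(g) = Add(Mul(-6, g), Mul(-6, Pow(g, 2))) (Function('S')(g) = Mul(-6, Add(Add(g, 0), Pow(g, 2))) = Mul(-6, Add(g, Pow(g, 2))) = Add(Mul(-6, g), Mul(-6, Pow(g, 2))))
Add(Mul(H, -38), Function('S')(Function('p')(4))) = Add(Mul(-46, -38), Mul(6, 4, Add(-1, Mul(-1, 4)))) = Add(1748, Mul(6, 4, Add(-1, -4))) = Add(1748, Mul(6, 4, -5)) = Add(1748, -120) = 1628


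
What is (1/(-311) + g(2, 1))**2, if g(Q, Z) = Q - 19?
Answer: 27962944/96721 ≈ 289.11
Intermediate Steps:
g(Q, Z) = -19 + Q
(1/(-311) + g(2, 1))**2 = (1/(-311) + (-19 + 2))**2 = (-1/311 - 17)**2 = (-5288/311)**2 = 27962944/96721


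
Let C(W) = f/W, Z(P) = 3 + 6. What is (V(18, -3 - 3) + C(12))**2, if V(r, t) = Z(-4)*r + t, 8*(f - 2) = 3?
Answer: 224850025/9216 ≈ 24398.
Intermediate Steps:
Z(P) = 9
f = 19/8 (f = 2 + (1/8)*3 = 2 + 3/8 = 19/8 ≈ 2.3750)
C(W) = 19/(8*W)
V(r, t) = t + 9*r (V(r, t) = 9*r + t = t + 9*r)
(V(18, -3 - 3) + C(12))**2 = (((-3 - 3) + 9*18) + (19/8)/12)**2 = ((-6 + 162) + (19/8)*(1/12))**2 = (156 + 19/96)**2 = (14995/96)**2 = 224850025/9216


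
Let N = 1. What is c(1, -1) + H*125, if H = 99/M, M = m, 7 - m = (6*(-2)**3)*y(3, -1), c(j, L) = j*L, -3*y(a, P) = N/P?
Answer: 12352/23 ≈ 537.04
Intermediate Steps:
y(a, P) = -1/(3*P)
c(j, L) = L*j
m = 23 (m = 7 - 6*(-2)**3*(-1/3/(-1)) = 7 - 6*(-8)*(-1/3*(-1)) = 7 - (-48)/3 = 7 - 1*(-16) = 7 + 16 = 23)
M = 23
H = 99/23 ≈ 4.3044
c(1, -1) + H*125 = -1*1 + (99/23)*125 = -1 + 12375/23 = 12352/23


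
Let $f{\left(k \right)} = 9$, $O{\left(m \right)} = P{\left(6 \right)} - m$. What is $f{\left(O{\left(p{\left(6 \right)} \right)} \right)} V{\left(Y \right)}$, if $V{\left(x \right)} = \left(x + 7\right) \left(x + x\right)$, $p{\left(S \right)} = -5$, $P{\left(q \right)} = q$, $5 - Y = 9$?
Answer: $-216$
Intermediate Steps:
$Y = -4$ ($Y = 5 - 9 = -4$)
$O{\left(m \right)} = 6 - m$
$V{\left(x \right)} = 2 x \left(7 + x\right)$ ($V{\left(x \right)} = \left(7 + x\right) 2 x = 2 x \left(7 + x\right)$)
$f{\left(O{\left(p{\left(6 \right)} \right)} \right)} V{\left(Y \right)} = 9 \cdot 2 \left(-4\right) \left(7 - 4\right) = 9 \cdot 2 \left(-4\right) 3 = 9 \left(-24\right) = -216$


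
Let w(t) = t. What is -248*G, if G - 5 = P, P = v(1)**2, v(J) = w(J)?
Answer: -1488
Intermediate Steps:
v(J) = J
P = 1 (P = 1**2 = 1)
G = 6 (G = 5 + 1 = 6)
-248*G = -248*6 = -1488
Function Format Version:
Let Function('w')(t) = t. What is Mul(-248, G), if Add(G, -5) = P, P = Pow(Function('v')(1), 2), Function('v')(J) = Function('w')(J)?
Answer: -1488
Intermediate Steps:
Function('v')(J) = J
P = 1 (P = Pow(1, 2) = 1)
G = 6 (G = Add(5, 1) = 6)
Mul(-248, G) = Mul(-248, 6) = -1488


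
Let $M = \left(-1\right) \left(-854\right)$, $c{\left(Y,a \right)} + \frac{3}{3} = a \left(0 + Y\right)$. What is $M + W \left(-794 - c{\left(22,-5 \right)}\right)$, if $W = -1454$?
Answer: $993936$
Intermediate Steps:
$c{\left(Y,a \right)} = -1 + Y a$ ($c{\left(Y,a \right)} = -1 + a \left(0 + Y\right) = -1 + a Y = -1 + Y a$)
$M = 854$
$M + W \left(-794 - c{\left(22,-5 \right)}\right) = 854 - 1454 \left(-794 - \left(-1 + 22 \left(-5\right)\right)\right) = 854 - 1454 \left(-794 - \left(-1 - 110\right)\right) = 854 - 1454 \left(-794 - -111\right) = 854 - 1454 \left(-794 + 111\right) = 854 - -993082 = 854 + 993082 = 993936$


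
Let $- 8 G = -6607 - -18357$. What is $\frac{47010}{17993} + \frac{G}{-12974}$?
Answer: $\frac{2545339835}{933764728} \approx 2.7259$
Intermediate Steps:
$G = - \frac{5875}{4}$ ($G = - \frac{-6607 - -18357}{8} = - \frac{-6607 + 18357}{8} = \left(- \frac{1}{8}\right) 11750 = - \frac{5875}{4} \approx -1468.8$)
$\frac{47010}{17993} + \frac{G}{-12974} = \frac{47010}{17993} - \frac{5875}{4 \left(-12974\right)} = 47010 \cdot \frac{1}{17993} - - \frac{5875}{51896} = \frac{47010}{17993} + \frac{5875}{51896} = \frac{2545339835}{933764728}$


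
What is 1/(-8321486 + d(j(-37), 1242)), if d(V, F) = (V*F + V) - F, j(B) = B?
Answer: -1/8368719 ≈ -1.1949e-7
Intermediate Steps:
d(V, F) = V - F + F*V (d(V, F) = (F*V + V) - F = (V + F*V) - F = V - F + F*V)
1/(-8321486 + d(j(-37), 1242)) = 1/(-8321486 + (-37 - 1*1242 + 1242*(-37))) = 1/(-8321486 + (-37 - 1242 - 45954)) = 1/(-8321486 - 47233) = 1/(-8368719) = -1/8368719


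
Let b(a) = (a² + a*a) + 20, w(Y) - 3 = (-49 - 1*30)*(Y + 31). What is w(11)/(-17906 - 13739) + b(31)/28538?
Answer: 15605806/90308501 ≈ 0.17281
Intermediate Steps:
w(Y) = -2446 - 79*Y (w(Y) = 3 + (-49 - 1*30)*(Y + 31) = 3 + (-49 - 30)*(31 + Y) = 3 - 79*(31 + Y) = 3 + (-2449 - 79*Y) = -2446 - 79*Y)
b(a) = 20 + 2*a² (b(a) = (a² + a²) + 20 = 2*a² + 20 = 20 + 2*a²)
w(11)/(-17906 - 13739) + b(31)/28538 = (-2446 - 79*11)/(-17906 - 13739) + (20 + 2*31²)/28538 = (-2446 - 869)/(-31645) + (20 + 2*961)*(1/28538) = -3315*(-1/31645) + (20 + 1922)*(1/28538) = 663/6329 + 1942*(1/28538) = 663/6329 + 971/14269 = 15605806/90308501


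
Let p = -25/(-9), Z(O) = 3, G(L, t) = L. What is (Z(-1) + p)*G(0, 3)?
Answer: 0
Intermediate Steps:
p = 25/9 (p = -25*(-⅑) = 25/9 ≈ 2.7778)
(Z(-1) + p)*G(0, 3) = (3 + 25/9)*0 = (52/9)*0 = 0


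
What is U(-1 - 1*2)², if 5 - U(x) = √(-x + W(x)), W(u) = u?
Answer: 25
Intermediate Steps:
U(x) = 5 (U(x) = 5 - √(-x + x) = 5 - √0 = 5 - 1*0 = 5 + 0 = 5)
U(-1 - 1*2)² = 5² = 25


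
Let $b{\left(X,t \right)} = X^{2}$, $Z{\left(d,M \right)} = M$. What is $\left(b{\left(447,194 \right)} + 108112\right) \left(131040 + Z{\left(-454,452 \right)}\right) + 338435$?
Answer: $40489486567$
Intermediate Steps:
$\left(b{\left(447,194 \right)} + 108112\right) \left(131040 + Z{\left(-454,452 \right)}\right) + 338435 = \left(447^{2} + 108112\right) \left(131040 + 452\right) + 338435 = \left(199809 + 108112\right) 131492 + 338435 = 307921 \cdot 131492 + 338435 = 40489148132 + 338435 = 40489486567$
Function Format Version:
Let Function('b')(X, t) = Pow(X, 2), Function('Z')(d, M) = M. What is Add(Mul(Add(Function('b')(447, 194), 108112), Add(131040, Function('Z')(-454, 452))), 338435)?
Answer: 40489486567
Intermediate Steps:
Add(Mul(Add(Function('b')(447, 194), 108112), Add(131040, Function('Z')(-454, 452))), 338435) = Add(Mul(Add(Pow(447, 2), 108112), Add(131040, 452)), 338435) = Add(Mul(Add(199809, 108112), 131492), 338435) = Add(Mul(307921, 131492), 338435) = Add(40489148132, 338435) = 40489486567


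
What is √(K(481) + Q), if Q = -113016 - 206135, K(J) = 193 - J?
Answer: I*√319439 ≈ 565.19*I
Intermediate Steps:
Q = -319151
√(K(481) + Q) = √((193 - 1*481) - 319151) = √((193 - 481) - 319151) = √(-288 - 319151) = √(-319439) = I*√319439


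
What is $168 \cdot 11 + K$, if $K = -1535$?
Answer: $313$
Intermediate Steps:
$168 \cdot 11 + K = 168 \cdot 11 - 1535 = 1848 - 1535 = 313$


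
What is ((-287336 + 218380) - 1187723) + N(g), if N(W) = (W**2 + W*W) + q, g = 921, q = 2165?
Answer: 441968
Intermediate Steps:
N(W) = 2165 + 2*W**2 (N(W) = (W**2 + W*W) + 2165 = (W**2 + W**2) + 2165 = 2*W**2 + 2165 = 2165 + 2*W**2)
((-287336 + 218380) - 1187723) + N(g) = ((-287336 + 218380) - 1187723) + (2165 + 2*921**2) = (-68956 - 1187723) + (2165 + 2*848241) = -1256679 + (2165 + 1696482) = -1256679 + 1698647 = 441968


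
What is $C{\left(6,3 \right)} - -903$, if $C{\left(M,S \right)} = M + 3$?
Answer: $912$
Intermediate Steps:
$C{\left(M,S \right)} = 3 + M$
$C{\left(6,3 \right)} - -903 = \left(3 + 6\right) - -903 = 9 + 903 = 912$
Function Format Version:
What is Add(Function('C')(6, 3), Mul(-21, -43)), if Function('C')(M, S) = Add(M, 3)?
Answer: 912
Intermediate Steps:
Function('C')(M, S) = Add(3, M)
Add(Function('C')(6, 3), Mul(-21, -43)) = Add(Add(3, 6), Mul(-21, -43)) = Add(9, 903) = 912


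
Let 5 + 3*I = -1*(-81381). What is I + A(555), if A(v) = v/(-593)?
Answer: 48254303/1779 ≈ 27124.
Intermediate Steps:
A(v) = -v/593 (A(v) = v*(-1/593) = -v/593)
I = 81376/3 (I = -5/3 + (-1*(-81381))/3 = -5/3 + (⅓)*81381 = -5/3 + 27127 = 81376/3 ≈ 27125.)
I + A(555) = 81376/3 - 1/593*555 = 81376/3 - 555/593 = 48254303/1779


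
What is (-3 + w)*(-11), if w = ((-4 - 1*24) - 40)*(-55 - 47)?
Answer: -76263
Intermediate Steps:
w = 6936 (w = ((-4 - 24) - 40)*(-102) = (-28 - 40)*(-102) = -68*(-102) = 6936)
(-3 + w)*(-11) = (-3 + 6936)*(-11) = 6933*(-11) = -76263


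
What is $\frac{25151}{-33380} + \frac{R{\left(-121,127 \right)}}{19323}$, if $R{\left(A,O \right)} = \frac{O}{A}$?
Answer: $- \frac{58809364793}{78045210540} \approx -0.75353$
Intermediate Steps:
$\frac{25151}{-33380} + \frac{R{\left(-121,127 \right)}}{19323} = \frac{25151}{-33380} + \frac{127 \frac{1}{-121}}{19323} = 25151 \left(- \frac{1}{33380}\right) + 127 \left(- \frac{1}{121}\right) \frac{1}{19323} = - \frac{25151}{33380} - \frac{127}{2338083} = - \frac{58809364793}{78045210540}$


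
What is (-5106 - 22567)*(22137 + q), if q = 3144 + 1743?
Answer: -747835152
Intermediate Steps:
q = 4887
(-5106 - 22567)*(22137 + q) = (-5106 - 22567)*(22137 + 4887) = -27673*27024 = -747835152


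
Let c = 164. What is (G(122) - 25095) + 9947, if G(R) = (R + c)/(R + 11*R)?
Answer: -11088193/732 ≈ -15148.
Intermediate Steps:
G(R) = (164 + R)/(12*R) (G(R) = (R + 164)/(R + 11*R) = (164 + R)/((12*R)) = (164 + R)*(1/(12*R)) = (164 + R)/(12*R))
(G(122) - 25095) + 9947 = ((1/12)*(164 + 122)/122 - 25095) + 9947 = ((1/12)*(1/122)*286 - 25095) + 9947 = (143/732 - 25095) + 9947 = -18369397/732 + 9947 = -11088193/732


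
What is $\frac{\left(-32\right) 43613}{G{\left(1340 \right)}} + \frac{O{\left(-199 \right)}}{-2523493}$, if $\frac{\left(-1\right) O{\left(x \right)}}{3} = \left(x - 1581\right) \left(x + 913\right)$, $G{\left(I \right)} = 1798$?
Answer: $- \frac{280365688}{360499} \approx -777.72$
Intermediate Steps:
$O{\left(x \right)} = - 3 \left(-1581 + x\right) \left(913 + x\right)$ ($O{\left(x \right)} = - 3 \left(x - 1581\right) \left(x + 913\right) = - 3 \left(-1581 + x\right) \left(913 + x\right)$)
$\frac{\left(-32\right) 43613}{G{\left(1340 \right)}} + \frac{O{\left(-199 \right)}}{-2523493} = \frac{\left(-32\right) 43613}{1798} + \frac{4330359 - 3 \left(-199\right)^{2} + 2004 \left(-199\right)}{-2523493} = \left(-1395616\right) \frac{1}{1798} + \left(4330359 - 118803 - 398796\right) \left(- \frac{1}{2523493}\right) = - \frac{697808}{899} + \left(4330359 - 118803 - 398796\right) \left(- \frac{1}{2523493}\right) = - \frac{697808}{899} + 3812760 \left(- \frac{1}{2523493}\right) = - \frac{697808}{899} - \frac{544680}{360499} = - \frac{280365688}{360499}$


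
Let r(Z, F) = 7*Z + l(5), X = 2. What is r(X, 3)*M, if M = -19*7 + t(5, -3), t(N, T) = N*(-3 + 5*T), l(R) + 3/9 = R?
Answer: -12488/3 ≈ -4162.7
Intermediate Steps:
l(R) = -⅓ + R
r(Z, F) = 14/3 + 7*Z (r(Z, F) = 7*Z + (-⅓ + 5) = 7*Z + 14/3 = 14/3 + 7*Z)
M = -223 (M = -19*7 + 5*(-3 + 5*(-3)) = -133 + 5*(-3 - 15) = -133 + 5*(-18) = -133 - 90 = -223)
r(X, 3)*M = (14/3 + 7*2)*(-223) = (14/3 + 14)*(-223) = (56/3)*(-223) = -12488/3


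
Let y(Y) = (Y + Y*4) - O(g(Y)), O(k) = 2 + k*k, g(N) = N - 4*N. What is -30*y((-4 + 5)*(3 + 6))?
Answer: 20580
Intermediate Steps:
g(N) = -3*N
O(k) = 2 + k²
y(Y) = -2 - 9*Y² + 5*Y (y(Y) = (Y + Y*4) - (2 + (-3*Y)²) = (Y + 4*Y) - (2 + 9*Y²) = 5*Y + (-2 - 9*Y²) = -2 - 9*Y² + 5*Y)
-30*y((-4 + 5)*(3 + 6)) = -30*(-2 - 9*(-4 + 5)²*(3 + 6)² + 5*((-4 + 5)*(3 + 6))) = -30*(-2 - 9*(1*9)² + 5*(1*9)) = -30*(-2 - 9*9² + 5*9) = -30*(-2 - 9*81 + 45) = -30*(-2 - 729 + 45) = -30*(-686) = 20580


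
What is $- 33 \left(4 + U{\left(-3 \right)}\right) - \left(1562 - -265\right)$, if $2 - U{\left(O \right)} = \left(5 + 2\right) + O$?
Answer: $-1893$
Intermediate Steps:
$U{\left(O \right)} = -5 - O$ ($U{\left(O \right)} = 2 - \left(\left(5 + 2\right) + O\right) = 2 - \left(7 + O\right) = -5 - O$)
$- 33 \left(4 + U{\left(-3 \right)}\right) - \left(1562 - -265\right) = - 33 \left(4 - 2\right) - \left(1562 - -265\right) = - 33 \left(4 + \left(-5 + 3\right)\right) - \left(1562 + 265\right) = - 33 \left(4 - 2\right) - 1827 = \left(-33\right) 2 - 1827 = -66 - 1827 = -1893$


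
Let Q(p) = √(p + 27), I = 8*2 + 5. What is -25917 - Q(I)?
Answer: -25917 - 4*√3 ≈ -25924.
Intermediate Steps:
I = 21 (I = 16 + 5 = 21)
Q(p) = √(27 + p)
-25917 - Q(I) = -25917 - √(27 + 21) = -25917 - √48 = -25917 - 4*√3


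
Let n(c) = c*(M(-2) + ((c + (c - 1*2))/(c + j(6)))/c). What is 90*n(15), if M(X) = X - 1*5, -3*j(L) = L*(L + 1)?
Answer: -6930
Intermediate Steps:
j(L) = -L*(1 + L)/3 (j(L) = -L*(L + 1)/3 = -L*(1 + L)/3)
M(X) = -5 + X (M(X) = X - 5 = -5 + X)
n(c) = c*(-7 + (-2 + 2*c)/(c*(-14 + c))) (n(c) = c*((-5 - 2) + ((c + (c - 1*2))/(c - ⅓*6*(1 + 6)))/c) = c*(-7 + ((c + (c - 2))/(c - ⅓*6*7))/c) = c*(-7 + ((c + (-2 + c))/(c - 14))/c) = c*(-7 + ((-2 + 2*c)/(-14 + c))/c) = c*(-7 + (-2 + 2*c)/(c*(-14 + c))))
90*n(15) = 90*((-2 - 7*15² + 100*15)/(-14 + 15)) = 90*((-2 - 7*225 + 1500)/1) = 90*(1*(-2 - 1575 + 1500)) = 90*(1*(-77)) = 90*(-77) = -6930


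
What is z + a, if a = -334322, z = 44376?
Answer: -289946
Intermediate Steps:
z + a = 44376 - 334322 = -289946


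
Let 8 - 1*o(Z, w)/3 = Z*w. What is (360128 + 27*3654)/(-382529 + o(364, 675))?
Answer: -458786/1119605 ≈ -0.40977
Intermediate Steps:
o(Z, w) = 24 - 3*Z*w
(360128 + 27*3654)/(-382529 + o(364, 675)) = (360128 + 27*3654)/(-382529 + (24 - 3*364*675)) = (360128 + 98658)/(-382529 + (24 - 737100)) = 458786/(-382529 - 737076) = 458786/(-1119605) = 458786*(-1/1119605) = -458786/1119605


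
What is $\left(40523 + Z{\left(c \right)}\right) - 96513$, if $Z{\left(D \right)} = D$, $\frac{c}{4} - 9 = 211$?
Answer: $-55110$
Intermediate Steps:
$c = 880$ ($c = 36 + 4 \cdot 211 = 36 + 844 = 880$)
$\left(40523 + Z{\left(c \right)}\right) - 96513 = \left(40523 + 880\right) - 96513 = 41403 - 96513 = -55110$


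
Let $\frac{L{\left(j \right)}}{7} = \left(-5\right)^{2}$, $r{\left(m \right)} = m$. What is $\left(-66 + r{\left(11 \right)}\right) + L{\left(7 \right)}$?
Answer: $120$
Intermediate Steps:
$L{\left(j \right)} = 175$ ($L{\left(j \right)} = 7 \left(-5\right)^{2} = 7 \cdot 25 = 175$)
$\left(-66 + r{\left(11 \right)}\right) + L{\left(7 \right)} = \left(-66 + 11\right) + 175 = -55 + 175 = 120$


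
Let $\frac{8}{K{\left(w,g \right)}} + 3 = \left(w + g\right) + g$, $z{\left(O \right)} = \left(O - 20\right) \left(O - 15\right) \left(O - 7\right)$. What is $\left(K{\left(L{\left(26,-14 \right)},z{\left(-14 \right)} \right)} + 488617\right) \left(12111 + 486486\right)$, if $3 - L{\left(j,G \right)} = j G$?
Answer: $\frac{1250029460362122}{5131} \approx 2.4362 \cdot 10^{11}$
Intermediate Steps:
$L{\left(j,G \right)} = 3 - G j$ ($L{\left(j,G \right)} = 3 - j G = 3 - G j$)
$z{\left(O \right)} = \left(-20 + O\right) \left(-15 + O\right) \left(-7 + O\right)$
$K{\left(w,g \right)} = \frac{8}{-3 + w + 2 g}$ ($K{\left(w,g \right)} = \frac{8}{-3 + \left(\left(w + g\right) + g\right)} = \frac{8}{-3 + \left(\left(g + w\right) + g\right)} = \frac{8}{-3 + \left(w + 2 g\right)} = \frac{8}{-3 + w + 2 g}$)
$\left(K{\left(L{\left(26,-14 \right)},z{\left(-14 \right)} \right)} + 488617\right) \left(12111 + 486486\right) = \left(\frac{8}{-3 - \left(-3 - 364\right) + 2 \left(-2100 + \left(-14\right)^{3} - 42 \left(-14\right)^{2} + 545 \left(-14\right)\right)} + 488617\right) \left(12111 + 486486\right) = \left(\frac{8}{-3 + \left(3 + 364\right) + 2 \left(-2100 - 2744 - 8232 - 7630\right)} + 488617\right) 498597 = \left(\frac{8}{-3 + 367 + 2 \left(-2100 - 2744 - 8232 - 7630\right)} + 488617\right) 498597 = \left(\frac{8}{-3 + 367 + 2 \left(-20706\right)} + 488617\right) 498597 = \left(\frac{8}{-3 + 367 - 41412} + 488617\right) 498597 = \left(\frac{8}{-41048} + 488617\right) 498597 = \left(8 \left(- \frac{1}{41048}\right) + 488617\right) 498597 = \left(- \frac{1}{5131} + 488617\right) 498597 = \frac{2507093826}{5131} \cdot 498597 = \frac{1250029460362122}{5131}$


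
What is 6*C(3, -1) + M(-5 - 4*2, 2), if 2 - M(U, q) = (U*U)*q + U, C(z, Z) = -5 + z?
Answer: -335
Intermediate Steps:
M(U, q) = 2 - U - q*U² (M(U, q) = 2 - ((U*U)*q + U) = 2 - (U²*q + U) = 2 - (q*U² + U) = 2 - (U + q*U²) = 2 + (-U - q*U²) = 2 - U - q*U²)
6*C(3, -1) + M(-5 - 4*2, 2) = 6*(-5 + 3) + (2 - (-5 - 4*2) - 1*2*(-5 - 4*2)²) = 6*(-2) + (2 - (-5 - 8) - 1*2*(-5 - 8)²) = -12 + (2 - 1*(-13) - 1*2*(-13)²) = -12 + (2 + 13 - 1*2*169) = -12 + (2 + 13 - 338) = -12 - 323 = -335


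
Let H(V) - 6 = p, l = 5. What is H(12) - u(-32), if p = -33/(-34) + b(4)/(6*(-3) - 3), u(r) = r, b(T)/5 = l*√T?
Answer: 26125/714 ≈ 36.590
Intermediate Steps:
b(T) = 25*√T (b(T) = 5*(5*√T) = 25*√T)
p = -1007/714 (p = -33/(-34) + (25*√4)/(6*(-3) - 3) = -33*(-1/34) + (25*2)/(-18 - 3) = 33/34 + 50/(-21) = 33/34 + 50*(-1/21) = 33/34 - 50/21 = -1007/714 ≈ -1.4104)
H(V) = 3277/714 (H(V) = 6 - 1007/714 = 3277/714)
H(12) - u(-32) = 3277/714 - 1*(-32) = 3277/714 + 32 = 26125/714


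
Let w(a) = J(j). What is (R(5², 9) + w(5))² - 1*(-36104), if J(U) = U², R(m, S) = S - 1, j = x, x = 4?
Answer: 36680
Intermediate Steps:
j = 4
R(m, S) = -1 + S
w(a) = 16 (w(a) = 4² = 16)
(R(5², 9) + w(5))² - 1*(-36104) = ((-1 + 9) + 16)² - 1*(-36104) = (8 + 16)² + 36104 = 24² + 36104 = 576 + 36104 = 36680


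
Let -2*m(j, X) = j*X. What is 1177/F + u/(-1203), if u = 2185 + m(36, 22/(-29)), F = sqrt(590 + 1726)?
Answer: -63761/34887 + 1177*sqrt(579)/1158 ≈ 22.630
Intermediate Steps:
F = 2*sqrt(579) (F = sqrt(2316) = 2*sqrt(579) ≈ 48.125)
m(j, X) = -X*j/2 (m(j, X) = -j*X/2 = -X*j/2)
u = 63761/29 (u = 2185 - 1/2*22/(-29)*36 = 2185 - 1/2*22*(-1/29)*36 = 2185 - 1/2*(-22/29)*36 = 2185 + 396/29 = 63761/29 ≈ 2198.7)
1177/F + u/(-1203) = 1177/((2*sqrt(579))) + (63761/29)/(-1203) = 1177*(sqrt(579)/1158) + (63761/29)*(-1/1203) = 1177*sqrt(579)/1158 - 63761/34887 = -63761/34887 + 1177*sqrt(579)/1158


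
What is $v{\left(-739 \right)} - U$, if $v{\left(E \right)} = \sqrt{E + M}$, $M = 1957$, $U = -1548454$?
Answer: $1548454 + \sqrt{1218} \approx 1.5485 \cdot 10^{6}$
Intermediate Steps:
$v{\left(E \right)} = \sqrt{1957 + E}$ ($v{\left(E \right)} = \sqrt{E + 1957} = \sqrt{1957 + E}$)
$v{\left(-739 \right)} - U = \sqrt{1957 - 739} - -1548454 = \sqrt{1218} + 1548454 = 1548454 + \sqrt{1218}$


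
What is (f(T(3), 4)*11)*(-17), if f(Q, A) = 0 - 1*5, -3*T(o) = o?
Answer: 935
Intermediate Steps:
T(o) = -o/3
f(Q, A) = -5 (f(Q, A) = 0 - 5 = -5)
(f(T(3), 4)*11)*(-17) = -5*11*(-17) = -55*(-17) = 935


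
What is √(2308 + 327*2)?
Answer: √2962 ≈ 54.424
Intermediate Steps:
√(2308 + 327*2) = √(2308 + 654) = √2962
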